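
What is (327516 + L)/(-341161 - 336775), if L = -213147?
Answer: -114369/677936 ≈ -0.16870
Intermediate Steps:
(327516 + L)/(-341161 - 336775) = (327516 - 213147)/(-341161 - 336775) = 114369/(-677936) = 114369*(-1/677936) = -114369/677936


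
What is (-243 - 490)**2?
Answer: 537289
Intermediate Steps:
(-243 - 490)**2 = (-733)**2 = 537289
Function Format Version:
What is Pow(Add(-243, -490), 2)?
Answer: 537289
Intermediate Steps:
Pow(Add(-243, -490), 2) = Pow(-733, 2) = 537289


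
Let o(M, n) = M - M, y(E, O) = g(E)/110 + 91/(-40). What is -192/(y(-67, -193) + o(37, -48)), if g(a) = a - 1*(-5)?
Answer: 84480/1249 ≈ 67.638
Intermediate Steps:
g(a) = 5 + a (g(a) = a + 5 = 5 + a)
y(E, O) = -981/440 + E/110 (y(E, O) = (5 + E)/110 + 91/(-40) = (5 + E)*(1/110) + 91*(-1/40) = (1/22 + E/110) - 91/40 = -981/440 + E/110)
o(M, n) = 0
-192/(y(-67, -193) + o(37, -48)) = -192/((-981/440 + (1/110)*(-67)) + 0) = -192/((-981/440 - 67/110) + 0) = -192/(-1249/440 + 0) = -192/(-1249/440) = -192*(-440/1249) = 84480/1249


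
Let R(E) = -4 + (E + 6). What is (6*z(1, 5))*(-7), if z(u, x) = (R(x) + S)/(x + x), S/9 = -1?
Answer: 42/5 ≈ 8.4000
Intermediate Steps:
S = -9 (S = 9*(-1) = -9)
R(E) = 2 + E (R(E) = -4 + (6 + E) = 2 + E)
z(u, x) = (-7 + x)/(2*x) (z(u, x) = ((2 + x) - 9)/(x + x) = (-7 + x)/((2*x)) = (-7 + x)*(1/(2*x)) = (-7 + x)/(2*x))
(6*z(1, 5))*(-7) = (6*((1/2)*(-7 + 5)/5))*(-7) = (6*((1/2)*(1/5)*(-2)))*(-7) = (6*(-1/5))*(-7) = -6/5*(-7) = 42/5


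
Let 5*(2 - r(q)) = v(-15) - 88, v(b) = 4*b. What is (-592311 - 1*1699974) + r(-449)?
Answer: -11461267/5 ≈ -2.2923e+6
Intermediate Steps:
r(q) = 158/5 (r(q) = 2 - (4*(-15) - 88)/5 = 2 - (-60 - 88)/5 = 2 - ⅕*(-148) = 2 + 148/5 = 158/5)
(-592311 - 1*1699974) + r(-449) = (-592311 - 1*1699974) + 158/5 = (-592311 - 1699974) + 158/5 = -2292285 + 158/5 = -11461267/5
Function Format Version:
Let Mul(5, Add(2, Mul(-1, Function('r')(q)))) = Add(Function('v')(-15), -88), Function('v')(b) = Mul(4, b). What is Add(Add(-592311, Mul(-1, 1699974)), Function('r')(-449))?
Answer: Rational(-11461267, 5) ≈ -2.2923e+6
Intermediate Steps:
Function('r')(q) = Rational(158, 5) (Function('r')(q) = Add(2, Mul(Rational(-1, 5), Add(Mul(4, -15), -88))) = Add(2, Mul(Rational(-1, 5), Add(-60, -88))) = Add(2, Mul(Rational(-1, 5), -148)) = Add(2, Rational(148, 5)) = Rational(158, 5))
Add(Add(-592311, Mul(-1, 1699974)), Function('r')(-449)) = Add(Add(-592311, Mul(-1, 1699974)), Rational(158, 5)) = Add(Add(-592311, -1699974), Rational(158, 5)) = Add(-2292285, Rational(158, 5)) = Rational(-11461267, 5)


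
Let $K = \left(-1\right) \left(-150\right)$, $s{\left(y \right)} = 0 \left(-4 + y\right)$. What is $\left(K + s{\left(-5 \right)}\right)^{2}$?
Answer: $22500$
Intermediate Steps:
$s{\left(y \right)} = 0$
$K = 150$
$\left(K + s{\left(-5 \right)}\right)^{2} = \left(150 + 0\right)^{2} = 150^{2} = 22500$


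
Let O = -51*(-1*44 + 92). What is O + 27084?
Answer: 24636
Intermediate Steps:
O = -2448 (O = -51*(-44 + 92) = -51*48 = -2448)
O + 27084 = -2448 + 27084 = 24636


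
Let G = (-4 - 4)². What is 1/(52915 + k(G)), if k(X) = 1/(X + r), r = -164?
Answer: 100/5291499 ≈ 1.8898e-5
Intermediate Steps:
G = 64 (G = (-8)² = 64)
k(X) = 1/(-164 + X) (k(X) = 1/(X - 164) = 1/(-164 + X))
1/(52915 + k(G)) = 1/(52915 + 1/(-164 + 64)) = 1/(52915 + 1/(-100)) = 1/(52915 - 1/100) = 1/(5291499/100) = 100/5291499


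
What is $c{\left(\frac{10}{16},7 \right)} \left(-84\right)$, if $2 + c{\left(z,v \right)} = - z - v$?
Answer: $\frac{1617}{2} \approx 808.5$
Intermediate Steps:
$c{\left(z,v \right)} = -2 - v - z$ ($c{\left(z,v \right)} = -2 - \left(v + z\right) = -2 - v - z$)
$c{\left(\frac{10}{16},7 \right)} \left(-84\right) = \left(-2 - 7 - \frac{10}{16}\right) \left(-84\right) = \left(-2 - 7 - 10 \cdot \frac{1}{16}\right) \left(-84\right) = \left(-2 - 7 - \frac{5}{8}\right) \left(-84\right) = \left(- \frac{77}{8}\right) \left(-84\right) = \frac{1617}{2}$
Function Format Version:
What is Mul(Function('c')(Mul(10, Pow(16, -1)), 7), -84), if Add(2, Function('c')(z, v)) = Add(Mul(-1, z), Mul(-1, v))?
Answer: Rational(1617, 2) ≈ 808.50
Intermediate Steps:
Function('c')(z, v) = Add(-2, Mul(-1, v), Mul(-1, z)) (Function('c')(z, v) = Add(-2, Add(Mul(-1, z), Mul(-1, v))) = Add(-2, Add(Mul(-1, v), Mul(-1, z))) = Add(-2, Mul(-1, v), Mul(-1, z)))
Mul(Function('c')(Mul(10, Pow(16, -1)), 7), -84) = Mul(Add(-2, Mul(-1, 7), Mul(-1, Mul(10, Pow(16, -1)))), -84) = Mul(Add(-2, -7, Mul(-1, Mul(10, Rational(1, 16)))), -84) = Mul(Add(-2, -7, Mul(-1, Rational(5, 8))), -84) = Mul(Add(-2, -7, Rational(-5, 8)), -84) = Mul(Rational(-77, 8), -84) = Rational(1617, 2)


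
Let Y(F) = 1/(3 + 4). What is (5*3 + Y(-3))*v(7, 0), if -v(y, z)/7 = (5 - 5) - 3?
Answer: 318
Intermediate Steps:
Y(F) = 1/7
v(y, z) = 21 (v(y, z) = -7*((5 - 5) - 3) = -7*(0 - 3) = -7*(-3) = 21)
(5*3 + Y(-3))*v(7, 0) = (5*3 + 1/7)*21 = (15 + 1/7)*21 = (106/7)*21 = 318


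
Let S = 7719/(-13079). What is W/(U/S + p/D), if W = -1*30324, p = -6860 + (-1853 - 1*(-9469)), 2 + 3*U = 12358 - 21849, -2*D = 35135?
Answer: -1298539427220/229594188919 ≈ -5.6558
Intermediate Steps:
D = -35135/2 (D = -½*35135 = -35135/2 ≈ -17568.)
S = -7719/13079 (S = 7719*(-1/13079) = -7719/13079 ≈ -0.59018)
U = -9493/3 (U = -⅔ + (12358 - 21849)/3 = -⅔ + (⅓)*(-9491) = -⅔ - 9491/3 = -9493/3 ≈ -3164.3)
p = 756 (p = -6860 + (-1853 + 9469) = -6860 + 7616 = 756)
W = -30324
W/(U/S + p/D) = -30324/(-9493/(3*(-7719/13079)) + 756/(-35135/2)) = -30324/(-9493/3*(-13079/7719) + 756*(-2/35135)) = -30324/(124158947/23157 - 1512/35135) = -30324/4362289589461/813621195 = -30324*813621195/4362289589461 = -1298539427220/229594188919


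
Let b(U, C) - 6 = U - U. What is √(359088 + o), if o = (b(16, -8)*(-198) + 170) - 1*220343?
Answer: 3*√15303 ≈ 371.12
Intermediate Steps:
b(U, C) = 6 (b(U, C) = 6 + (U - U) = 6 + 0 = 6)
o = -221361 (o = (6*(-198) + 170) - 1*220343 = (-1188 + 170) - 220343 = -1018 - 220343 = -221361)
√(359088 + o) = √(359088 - 221361) = √137727 = 3*√15303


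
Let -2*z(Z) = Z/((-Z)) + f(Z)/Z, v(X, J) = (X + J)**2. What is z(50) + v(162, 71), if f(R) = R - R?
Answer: 108579/2 ≈ 54290.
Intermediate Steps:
f(R) = 0
v(X, J) = (J + X)**2
z(Z) = 1/2 (z(Z) = -(Z/((-Z)) + 0/Z)/2 = -(Z*(-1/Z) + 0)/2 = -(-1 + 0)/2 = -1/2*(-1) = 1/2)
z(50) + v(162, 71) = 1/2 + (71 + 162)**2 = 1/2 + 233**2 = 1/2 + 54289 = 108579/2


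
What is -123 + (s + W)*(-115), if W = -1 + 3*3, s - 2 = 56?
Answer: -7713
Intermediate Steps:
s = 58 (s = 2 + 56 = 58)
W = 8 (W = -1 + 9 = 8)
-123 + (s + W)*(-115) = -123 + (58 + 8)*(-115) = -123 + 66*(-115) = -123 - 7590 = -7713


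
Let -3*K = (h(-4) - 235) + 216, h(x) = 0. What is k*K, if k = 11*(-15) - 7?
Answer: -3268/3 ≈ -1089.3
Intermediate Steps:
k = -172 (k = -165 - 7 = -172)
K = 19/3 (K = -((0 - 235) + 216)/3 = -(-235 + 216)/3 = -⅓*(-19) = 19/3 ≈ 6.3333)
k*K = -172*19/3 = -3268/3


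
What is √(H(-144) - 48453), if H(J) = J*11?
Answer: I*√50037 ≈ 223.69*I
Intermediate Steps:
H(J) = 11*J
√(H(-144) - 48453) = √(11*(-144) - 48453) = √(-1584 - 48453) = √(-50037) = I*√50037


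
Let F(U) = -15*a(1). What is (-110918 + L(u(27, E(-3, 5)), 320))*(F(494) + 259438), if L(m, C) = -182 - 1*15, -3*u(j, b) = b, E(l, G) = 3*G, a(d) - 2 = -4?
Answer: -28830786820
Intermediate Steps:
a(d) = -2 (a(d) = 2 - 4 = -2)
u(j, b) = -b/3
F(U) = 30 (F(U) = -15*(-2) = 30)
L(m, C) = -197 (L(m, C) = -182 - 15 = -197)
(-110918 + L(u(27, E(-3, 5)), 320))*(F(494) + 259438) = (-110918 - 197)*(30 + 259438) = -111115*259468 = -28830786820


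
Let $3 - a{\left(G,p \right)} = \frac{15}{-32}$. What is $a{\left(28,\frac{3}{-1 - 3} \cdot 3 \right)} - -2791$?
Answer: $\frac{89423}{32} \approx 2794.5$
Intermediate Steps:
$a{\left(G,p \right)} = \frac{111}{32}$ ($a{\left(G,p \right)} = 3 - \frac{15}{-32} = 3 - 15 \left(- \frac{1}{32}\right) = 3 - - \frac{15}{32} = 3 + \frac{15}{32} = \frac{111}{32}$)
$a{\left(28,\frac{3}{-1 - 3} \cdot 3 \right)} - -2791 = \frac{111}{32} - -2791 = \frac{111}{32} + 2791 = \frac{89423}{32}$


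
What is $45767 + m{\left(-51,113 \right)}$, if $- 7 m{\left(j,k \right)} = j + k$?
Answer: $\frac{320307}{7} \approx 45758.0$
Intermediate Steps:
$m{\left(j,k \right)} = - \frac{j}{7} - \frac{k}{7}$ ($m{\left(j,k \right)} = - \frac{j + k}{7} = - \frac{j}{7} - \frac{k}{7}$)
$45767 + m{\left(-51,113 \right)} = 45767 - \frac{62}{7} = \frac{320307}{7}$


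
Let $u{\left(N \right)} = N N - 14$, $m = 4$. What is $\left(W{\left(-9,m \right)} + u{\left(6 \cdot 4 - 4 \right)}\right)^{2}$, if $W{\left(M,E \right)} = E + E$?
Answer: $155236$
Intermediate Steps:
$u{\left(N \right)} = -14 + N^{2}$ ($u{\left(N \right)} = N^{2} - 14 = -14 + N^{2}$)
$W{\left(M,E \right)} = 2 E$
$\left(W{\left(-9,m \right)} + u{\left(6 \cdot 4 - 4 \right)}\right)^{2} = \left(2 \cdot 4 - \left(14 - \left(6 \cdot 4 - 4\right)^{2}\right)\right)^{2} = \left(8 - \left(14 - \left(24 - 4\right)^{2}\right)\right)^{2} = \left(8 - \left(14 - 20^{2}\right)\right)^{2} = \left(8 + \left(-14 + 400\right)\right)^{2} = \left(8 + 386\right)^{2} = 394^{2} = 155236$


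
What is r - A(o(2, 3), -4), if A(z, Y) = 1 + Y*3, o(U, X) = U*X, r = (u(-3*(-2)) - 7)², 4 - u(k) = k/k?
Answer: 27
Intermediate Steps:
u(k) = 3 (u(k) = 4 - k/k = 4 - 1*1 = 4 - 1 = 3)
r = 16 (r = (3 - 7)² = (-4)² = 16)
A(z, Y) = 1 + 3*Y
r - A(o(2, 3), -4) = 16 - (1 + 3*(-4)) = 16 - (1 - 12) = 16 - 1*(-11) = 16 + 11 = 27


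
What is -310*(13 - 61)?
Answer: 14880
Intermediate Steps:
-310*(13 - 61) = -310*(-48) = 14880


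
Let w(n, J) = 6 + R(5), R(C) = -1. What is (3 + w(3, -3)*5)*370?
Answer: 10360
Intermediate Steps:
w(n, J) = 5 (w(n, J) = 6 - 1 = 5)
(3 + w(3, -3)*5)*370 = (3 + 5*5)*370 = (3 + 25)*370 = 28*370 = 10360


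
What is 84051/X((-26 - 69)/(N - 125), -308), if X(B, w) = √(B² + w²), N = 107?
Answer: 1512918*√30744961/30744961 ≈ 272.85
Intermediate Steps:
84051/X((-26 - 69)/(N - 125), -308) = 84051/(√(((-26 - 69)/(107 - 125))² + (-308)²)) = 84051/(√((-95/(-18))² + 94864)) = 84051/(√((-95*(-1/18))² + 94864)) = 84051/(√((95/18)² + 94864)) = 84051/(√(9025/324 + 94864)) = 84051/(√(30744961/324)) = 84051/((√30744961/18)) = 84051*(18*√30744961/30744961) = 1512918*√30744961/30744961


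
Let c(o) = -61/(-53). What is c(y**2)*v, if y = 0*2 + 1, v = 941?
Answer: 57401/53 ≈ 1083.0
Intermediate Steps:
y = 1 (y = 0 + 1 = 1)
c(o) = 61/53 (c(o) = -61*(-1/53) = 61/53)
c(y**2)*v = (61/53)*941 = 57401/53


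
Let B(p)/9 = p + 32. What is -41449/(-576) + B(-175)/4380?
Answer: 15067109/210240 ≈ 71.666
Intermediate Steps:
B(p) = 288 + 9*p (B(p) = 9*(p + 32) = 9*(32 + p) = 288 + 9*p)
-41449/(-576) + B(-175)/4380 = -41449/(-576) + (288 + 9*(-175))/4380 = -41449*(-1/576) + (288 - 1575)*(1/4380) = 41449/576 - 1287*1/4380 = 41449/576 - 429/1460 = 15067109/210240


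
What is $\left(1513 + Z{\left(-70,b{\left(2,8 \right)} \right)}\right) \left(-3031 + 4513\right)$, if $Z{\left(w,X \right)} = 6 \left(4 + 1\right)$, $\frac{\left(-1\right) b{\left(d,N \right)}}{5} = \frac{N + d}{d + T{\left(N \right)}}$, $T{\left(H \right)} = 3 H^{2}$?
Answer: $2286726$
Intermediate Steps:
$b{\left(d,N \right)} = - \frac{5 \left(N + d\right)}{d + 3 N^{2}}$ ($b{\left(d,N \right)} = - 5 \frac{N + d}{d + 3 N^{2}} = - \frac{5 \left(N + d\right)}{d + 3 N^{2}}$)
$Z{\left(w,X \right)} = 30$ ($Z{\left(w,X \right)} = 6 \cdot 5 = 30$)
$\left(1513 + Z{\left(-70,b{\left(2,8 \right)} \right)}\right) \left(-3031 + 4513\right) = \left(1513 + 30\right) \left(-3031 + 4513\right) = 1543 \cdot 1482 = 2286726$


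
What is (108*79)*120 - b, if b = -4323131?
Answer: 5346971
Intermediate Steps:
(108*79)*120 - b = (108*79)*120 - 1*(-4323131) = 8532*120 + 4323131 = 1023840 + 4323131 = 5346971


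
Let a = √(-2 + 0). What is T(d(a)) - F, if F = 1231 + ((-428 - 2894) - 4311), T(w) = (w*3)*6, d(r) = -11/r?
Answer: 6402 + 99*I*√2 ≈ 6402.0 + 140.01*I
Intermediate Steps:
a = I*√2 (a = √(-2) = I*√2 ≈ 1.4142*I)
T(w) = 18*w (T(w) = (3*w)*6 = 18*w)
F = -6402 (F = 1231 + (-3322 - 4311) = 1231 - 7633 = -6402)
T(d(a)) - F = 18*(-11*(-I*√2/2)) - 1*(-6402) = 18*(-(-11)*I*√2/2) + 6402 = 18*(11*I*√2/2) + 6402 = 99*I*√2 + 6402 = 6402 + 99*I*√2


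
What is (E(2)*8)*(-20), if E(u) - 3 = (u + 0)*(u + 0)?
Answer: -1120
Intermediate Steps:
E(u) = 3 + u² (E(u) = 3 + (u + 0)*(u + 0) = 3 + u*u = 3 + u²)
(E(2)*8)*(-20) = ((3 + 2²)*8)*(-20) = ((3 + 4)*8)*(-20) = (7*8)*(-20) = 56*(-20) = -1120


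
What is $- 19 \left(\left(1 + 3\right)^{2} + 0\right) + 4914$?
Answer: $4610$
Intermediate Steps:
$- 19 \left(\left(1 + 3\right)^{2} + 0\right) + 4914 = - 19 \left(4^{2} + 0\right) + 4914 = - 19 \left(16 + 0\right) + 4914 = \left(-19\right) 16 + 4914 = -304 + 4914 = 4610$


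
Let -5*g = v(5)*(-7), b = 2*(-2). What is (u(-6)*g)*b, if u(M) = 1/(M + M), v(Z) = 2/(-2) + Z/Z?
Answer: 0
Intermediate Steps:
v(Z) = 0 (v(Z) = 2*(-½) + 1 = -1 + 1 = 0)
b = -4
u(M) = 1/(2*M)
g = 0 (g = -0*(-7) = -⅕*0 = 0)
(u(-6)*g)*b = (((½)/(-6))*0)*(-4) = (((½)*(-⅙))*0)*(-4) = -1/12*0*(-4) = 0*(-4) = 0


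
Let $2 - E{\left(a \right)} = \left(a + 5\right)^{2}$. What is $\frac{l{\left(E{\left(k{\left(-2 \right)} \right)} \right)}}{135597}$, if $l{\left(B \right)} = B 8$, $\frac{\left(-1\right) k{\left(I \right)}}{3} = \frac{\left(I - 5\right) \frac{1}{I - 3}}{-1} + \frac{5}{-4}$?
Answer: $- \frac{66281}{6779850} \approx -0.0097762$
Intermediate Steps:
$k{\left(I \right)} = \frac{15}{4} + \frac{3 \left(-5 + I\right)}{-3 + I}$ ($k{\left(I \right)} = - 3 \left(\frac{\left(I - 5\right) \frac{1}{I - 3}}{-1} + \frac{5}{-4}\right) = - 3 \left(\frac{-5 + I}{-3 + I} \left(-1\right) + 5 \left(- \frac{1}{4}\right)\right) = - 3 \left(\frac{-5 + I}{-3 + I} \left(-1\right) - \frac{5}{4}\right) = - 3 \left(- \frac{-5 + I}{-3 + I} - \frac{5}{4}\right) = - 3 \left(- \frac{5}{4} - \frac{-5 + I}{-3 + I}\right) = \frac{15}{4} + \frac{3 \left(-5 + I\right)}{-3 + I}$)
$E{\left(a \right)} = 2 - \left(5 + a\right)^{2}$ ($E{\left(a \right)} = 2 - \left(a + 5\right)^{2} = 2 - \left(5 + a\right)^{2}$)
$l{\left(B \right)} = 8 B$
$\frac{l{\left(E{\left(k{\left(-2 \right)} \right)} \right)}}{135597} = \frac{8 \left(2 - \left(5 + \frac{3 \left(-35 + 9 \left(-2\right)\right)}{4 \left(-3 - 2\right)}\right)^{2}\right)}{135597} = 8 \left(2 - \left(5 + \frac{3 \left(-35 - 18\right)}{4 \left(-5\right)}\right)^{2}\right) \frac{1}{135597} = 8 \left(2 - \left(5 + \frac{3}{4} \left(- \frac{1}{5}\right) \left(-53\right)\right)^{2}\right) \frac{1}{135597} = 8 \left(2 - \left(5 + \frac{159}{20}\right)^{2}\right) \frac{1}{135597} = 8 \left(2 - \left(\frac{259}{20}\right)^{2}\right) \frac{1}{135597} = 8 \left(2 - \frac{67081}{400}\right) \frac{1}{135597} = 8 \left(- \frac{66281}{400}\right) \frac{1}{135597} = \left(- \frac{66281}{50}\right) \frac{1}{135597} = - \frac{66281}{6779850}$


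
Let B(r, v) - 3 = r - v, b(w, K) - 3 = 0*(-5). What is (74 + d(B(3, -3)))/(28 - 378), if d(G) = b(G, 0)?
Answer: -11/50 ≈ -0.22000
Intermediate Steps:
b(w, K) = 3 (b(w, K) = 3 + 0*(-5) = 3 + 0 = 3)
B(r, v) = 3 + r - v (B(r, v) = 3 + (r - v) = 3 + r - v)
d(G) = 3
(74 + d(B(3, -3)))/(28 - 378) = (74 + 3)/(28 - 378) = 77/(-350) = 77*(-1/350) = -11/50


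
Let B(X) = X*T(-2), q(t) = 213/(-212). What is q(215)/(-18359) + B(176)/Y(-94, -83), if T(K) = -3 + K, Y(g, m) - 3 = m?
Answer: 42813401/3892108 ≈ 11.000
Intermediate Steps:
q(t) = -213/212 (q(t) = 213*(-1/212) = -213/212)
Y(g, m) = 3 + m
B(X) = -5*X (B(X) = X*(-3 - 2) = X*(-5) = -5*X)
q(215)/(-18359) + B(176)/Y(-94, -83) = -213/212/(-18359) + (-5*176)/(3 - 83) = -213/212*(-1/18359) - 880/(-80) = 213/3892108 - 880*(-1/80) = 213/3892108 + 11 = 42813401/3892108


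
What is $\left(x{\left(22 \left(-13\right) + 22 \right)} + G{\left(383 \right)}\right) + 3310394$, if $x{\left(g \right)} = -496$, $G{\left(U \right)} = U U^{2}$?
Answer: $59491785$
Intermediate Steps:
$G{\left(U \right)} = U^{3}$
$\left(x{\left(22 \left(-13\right) + 22 \right)} + G{\left(383 \right)}\right) + 3310394 = \left(-496 + 383^{3}\right) + 3310394 = \left(-496 + 56181887\right) + 3310394 = 56181391 + 3310394 = 59491785$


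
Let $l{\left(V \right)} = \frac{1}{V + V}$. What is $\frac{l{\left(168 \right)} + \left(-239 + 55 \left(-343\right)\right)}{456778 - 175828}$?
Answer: $- \frac{6418943}{94399200} \approx -0.067998$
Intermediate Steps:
$l{\left(V \right)} = \frac{1}{2 V}$
$\frac{l{\left(168 \right)} + \left(-239 + 55 \left(-343\right)\right)}{456778 - 175828} = \frac{\frac{1}{2 \cdot 168} + \left(-239 + 55 \left(-343\right)\right)}{456778 - 175828} = \frac{\frac{1}{2} \cdot \frac{1}{168} - 19104}{280950} = \left(\frac{1}{336} - 19104\right) \frac{1}{280950} = \left(- \frac{6418943}{336}\right) \frac{1}{280950} = - \frac{6418943}{94399200}$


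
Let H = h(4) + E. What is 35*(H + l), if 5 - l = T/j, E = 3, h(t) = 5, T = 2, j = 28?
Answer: 905/2 ≈ 452.50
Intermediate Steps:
l = 69/14 (l = 5 - 2/28 = 5 - 1*1/14 = 5 - 1/14 = 69/14 ≈ 4.9286)
H = 8 (H = 5 + 3 = 8)
35*(H + l) = 35*(8 + 69/14) = 35*(181/14) = 905/2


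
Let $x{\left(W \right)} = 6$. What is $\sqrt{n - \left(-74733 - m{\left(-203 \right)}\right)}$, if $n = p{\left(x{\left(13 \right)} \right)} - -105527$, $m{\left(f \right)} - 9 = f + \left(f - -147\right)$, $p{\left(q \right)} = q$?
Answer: $4 \sqrt{11251} \approx 424.28$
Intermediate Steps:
$m{\left(f \right)} = 156 + 2 f$ ($m{\left(f \right)} = 9 + \left(f + \left(f - -147\right)\right) = 9 + \left(f + \left(f + 147\right)\right) = 9 + \left(f + \left(147 + f\right)\right) = 9 + \left(147 + 2 f\right) = 156 + 2 f$)
$n = 105533$ ($n = 6 - -105527 = 6 + 105527 = 105533$)
$\sqrt{n - \left(-74733 - m{\left(-203 \right)}\right)} = \sqrt{105533 + \left(\left(141885 + \left(156 + 2 \left(-203\right)\right)\right) - 67152\right)} = \sqrt{105533 + \left(\left(141885 + \left(156 - 406\right)\right) - 67152\right)} = \sqrt{105533 + \left(\left(141885 - 250\right) - 67152\right)} = \sqrt{105533 + \left(141635 - 67152\right)} = \sqrt{105533 + 74483} = \sqrt{180016} = 4 \sqrt{11251}$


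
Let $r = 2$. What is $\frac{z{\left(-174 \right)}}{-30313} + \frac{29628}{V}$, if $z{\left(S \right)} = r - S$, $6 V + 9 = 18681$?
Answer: $\frac{224391463}{23583514} \approx 9.5148$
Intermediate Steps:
$V = 3112$ ($V = - \frac{3}{2} + \frac{1}{6} \cdot 18681 = - \frac{3}{2} + \frac{6227}{2} = 3112$)
$z{\left(S \right)} = 2 - S$
$\frac{z{\left(-174 \right)}}{-30313} + \frac{29628}{V} = \frac{2 - -174}{-30313} + \frac{29628}{3112} = \left(2 + 174\right) \left(- \frac{1}{30313}\right) + 29628 \cdot \frac{1}{3112} = 176 \left(- \frac{1}{30313}\right) + \frac{7407}{778} = - \frac{176}{30313} + \frac{7407}{778} = \frac{224391463}{23583514}$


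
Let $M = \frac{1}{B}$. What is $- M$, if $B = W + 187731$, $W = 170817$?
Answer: $- \frac{1}{358548} \approx -2.789 \cdot 10^{-6}$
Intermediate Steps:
$B = 358548$ ($B = 170817 + 187731 = 358548$)
$M = \frac{1}{358548} \approx 2.789 \cdot 10^{-6}$
$- M = \left(-1\right) \frac{1}{358548} = - \frac{1}{358548}$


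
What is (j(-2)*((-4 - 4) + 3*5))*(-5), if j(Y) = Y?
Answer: 70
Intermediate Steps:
(j(-2)*((-4 - 4) + 3*5))*(-5) = -2*((-4 - 4) + 3*5)*(-5) = -2*(-8 + 15)*(-5) = -2*7*(-5) = -14*(-5) = 70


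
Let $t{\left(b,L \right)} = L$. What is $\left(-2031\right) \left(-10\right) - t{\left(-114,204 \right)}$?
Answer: $20106$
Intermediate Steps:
$\left(-2031\right) \left(-10\right) - t{\left(-114,204 \right)} = \left(-2031\right) \left(-10\right) - 204 = 20310 - 204 = 20106$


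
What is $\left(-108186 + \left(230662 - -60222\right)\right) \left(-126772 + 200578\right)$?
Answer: $13484208588$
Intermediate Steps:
$\left(-108186 + \left(230662 - -60222\right)\right) \left(-126772 + 200578\right) = \left(-108186 + \left(230662 + 60222\right)\right) 73806 = \left(-108186 + 290884\right) 73806 = 182698 \cdot 73806 = 13484208588$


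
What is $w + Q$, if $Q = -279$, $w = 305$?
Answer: $26$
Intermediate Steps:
$w + Q = 305 - 279 = 26$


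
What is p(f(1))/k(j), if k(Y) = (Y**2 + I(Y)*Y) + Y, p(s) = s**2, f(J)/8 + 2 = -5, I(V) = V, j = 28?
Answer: 112/57 ≈ 1.9649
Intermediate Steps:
f(J) = -56 (f(J) = -16 + 8*(-5) = -16 - 40 = -56)
k(Y) = Y + 2*Y**2 (k(Y) = (Y**2 + Y*Y) + Y = (Y**2 + Y**2) + Y = 2*Y**2 + Y = Y + 2*Y**2)
p(f(1))/k(j) = (-56)**2/((28*(1 + 2*28))) = 3136/((28*(1 + 56))) = 3136/((28*57)) = 3136/1596 = 3136*(1/1596) = 112/57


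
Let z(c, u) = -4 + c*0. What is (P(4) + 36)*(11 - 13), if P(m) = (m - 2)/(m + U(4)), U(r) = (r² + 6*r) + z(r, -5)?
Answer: -721/10 ≈ -72.100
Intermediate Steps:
z(c, u) = -4 (z(c, u) = -4 + 0 = -4)
U(r) = -4 + r² + 6*r (U(r) = (r² + 6*r) - 4 = -4 + r² + 6*r)
P(m) = (-2 + m)/(36 + m) (P(m) = (m - 2)/(m + (-4 + 4² + 6*4)) = (-2 + m)/(m + (-4 + 16 + 24)) = (-2 + m)/(m + 36) = (-2 + m)/(36 + m))
(P(4) + 36)*(11 - 13) = ((-2 + 4)/(36 + 4) + 36)*(11 - 13) = (2/40 + 36)*(-2) = ((1/40)*2 + 36)*(-2) = (1/20 + 36)*(-2) = (721/20)*(-2) = -721/10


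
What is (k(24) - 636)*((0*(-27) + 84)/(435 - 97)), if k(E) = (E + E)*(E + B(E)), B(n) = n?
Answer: 70056/169 ≈ 414.53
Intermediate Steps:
k(E) = 4*E**2 (k(E) = (E + E)*(E + E) = (2*E)*(2*E) = 4*E**2)
(k(24) - 636)*((0*(-27) + 84)/(435 - 97)) = (4*24**2 - 636)*((0*(-27) + 84)/(435 - 97)) = (4*576 - 636)*((0 + 84)/338) = (2304 - 636)*(84*(1/338)) = 1668*(42/169) = 70056/169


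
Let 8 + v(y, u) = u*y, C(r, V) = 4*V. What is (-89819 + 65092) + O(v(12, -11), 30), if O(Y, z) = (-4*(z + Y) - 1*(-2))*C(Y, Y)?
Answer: -272247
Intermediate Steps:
v(y, u) = -8 + u*y
O(Y, z) = 4*Y*(2 - 4*Y - 4*z) (O(Y, z) = (-4*(z + Y) - 1*(-2))*(4*Y) = (-4*(Y + z) + 2)*(4*Y) = ((-4*Y - 4*z) + 2)*(4*Y) = (2 - 4*Y - 4*z)*(4*Y) = 4*Y*(2 - 4*Y - 4*z))
(-89819 + 65092) + O(v(12, -11), 30) = (-89819 + 65092) + 8*(-8 - 11*12)*(1 - 2*(-8 - 11*12) - 2*30) = -24727 + 8*(-8 - 132)*(1 - 2*(-8 - 132) - 60) = -24727 + 8*(-140)*(1 - 2*(-140) - 60) = -24727 + 8*(-140)*(1 + 280 - 60) = -24727 + 8*(-140)*221 = -24727 - 247520 = -272247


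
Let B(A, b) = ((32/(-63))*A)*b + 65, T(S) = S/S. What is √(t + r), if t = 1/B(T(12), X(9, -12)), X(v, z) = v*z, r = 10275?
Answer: 2*√1808198537/839 ≈ 101.37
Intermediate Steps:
T(S) = 1
B(A, b) = 65 - 32*A*b/63 (B(A, b) = ((32*(-1/63))*A)*b + 65 = (-32*A/63)*b + 65 = -32*A*b/63 + 65 = 65 - 32*A*b/63)
t = 7/839 (t = 1/(65 - 32/63*1*9*(-12)) = 1/(65 - 32/63*1*(-108)) = 1/(65 + 384/7) = 1/(839/7) = 7/839 ≈ 0.0083433)
√(t + r) = √(7/839 + 10275) = √(8620732/839) = 2*√1808198537/839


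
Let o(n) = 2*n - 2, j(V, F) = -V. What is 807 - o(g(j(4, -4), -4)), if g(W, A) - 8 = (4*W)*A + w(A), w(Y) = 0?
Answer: 665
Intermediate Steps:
g(W, A) = 8 + 4*A*W (g(W, A) = 8 + ((4*W)*A + 0) = 8 + (4*A*W + 0) = 8 + 4*A*W)
o(n) = -2 + 2*n
807 - o(g(j(4, -4), -4)) = 807 - (-2 + 2*(8 + 4*(-4)*(-1*4))) = 807 - (-2 + 2*(8 + 4*(-4)*(-4))) = 807 - (-2 + 2*(8 + 64)) = 807 - (-2 + 2*72) = 807 - (-2 + 144) = 807 - 1*142 = 807 - 142 = 665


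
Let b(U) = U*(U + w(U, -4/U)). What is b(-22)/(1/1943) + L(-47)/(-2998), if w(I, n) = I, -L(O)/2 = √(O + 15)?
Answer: 1880824 + 4*I*√2/1499 ≈ 1.8808e+6 + 0.0037738*I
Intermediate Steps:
L(O) = -2*√(15 + O) (L(O) = -2*√(O + 15) = -2*√(15 + O))
b(U) = 2*U² (b(U) = U*(U + U) = U*(2*U) = 2*U²)
b(-22)/(1/1943) + L(-47)/(-2998) = (2*(-22)²)/(1/1943) - 2*√(15 - 47)/(-2998) = (2*484)/(1/1943) - 8*I*√2*(-1/2998) = 968*1943 - 8*I*√2*(-1/2998) = 1880824 - 8*I*√2*(-1/2998) = 1880824 + 4*I*√2/1499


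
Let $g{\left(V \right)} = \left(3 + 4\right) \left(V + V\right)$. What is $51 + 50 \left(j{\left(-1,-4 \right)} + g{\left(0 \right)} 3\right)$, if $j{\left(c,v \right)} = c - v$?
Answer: $201$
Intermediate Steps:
$g{\left(V \right)} = 14 V$ ($g{\left(V \right)} = 7 \cdot 2 V = 14 V$)
$51 + 50 \left(j{\left(-1,-4 \right)} + g{\left(0 \right)} 3\right) = 51 + 50 \left(\left(-1 - -4\right) + 14 \cdot 0 \cdot 3\right) = 51 + 50 \left(\left(-1 + 4\right) + 0 \cdot 3\right) = 51 + 50 \left(3 + 0\right) = 51 + 50 \cdot 3 = 51 + 150 = 201$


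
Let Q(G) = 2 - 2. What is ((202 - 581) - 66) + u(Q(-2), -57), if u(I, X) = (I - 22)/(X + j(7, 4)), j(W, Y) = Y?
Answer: -23563/53 ≈ -444.58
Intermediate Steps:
Q(G) = 0
u(I, X) = (-22 + I)/(4 + X) (u(I, X) = (I - 22)/(X + 4) = (-22 + I)/(4 + X))
((202 - 581) - 66) + u(Q(-2), -57) = ((202 - 581) - 66) + (-22 + 0)/(4 - 57) = (-379 - 66) - 22/(-53) = -445 - 1/53*(-22) = -445 + 22/53 = -23563/53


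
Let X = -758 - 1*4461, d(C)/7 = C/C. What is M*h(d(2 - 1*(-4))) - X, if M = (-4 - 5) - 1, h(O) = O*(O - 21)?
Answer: 6199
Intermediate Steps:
d(C) = 7 (d(C) = 7*(C/C) = 7*1 = 7)
h(O) = O*(-21 + O)
M = -10 (M = -9 - 1 = -10)
X = -5219 (X = -758 - 4461 = -5219)
M*h(d(2 - 1*(-4))) - X = -70*(-21 + 7) - 1*(-5219) = -70*(-14) + 5219 = -10*(-98) + 5219 = 980 + 5219 = 6199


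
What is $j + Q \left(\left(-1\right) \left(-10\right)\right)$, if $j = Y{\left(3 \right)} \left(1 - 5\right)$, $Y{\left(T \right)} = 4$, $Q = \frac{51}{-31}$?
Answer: $- \frac{1006}{31} \approx -32.452$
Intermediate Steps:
$Q = - \frac{51}{31}$ ($Q = 51 \left(- \frac{1}{31}\right) = - \frac{51}{31} \approx -1.6452$)
$j = -16$ ($j = 4 \left(1 - 5\right) = 4 \left(-4\right) = -16$)
$j + Q \left(\left(-1\right) \left(-10\right)\right) = -16 - \frac{51 \left(\left(-1\right) \left(-10\right)\right)}{31} = -16 - \frac{510}{31} = - \frac{1006}{31}$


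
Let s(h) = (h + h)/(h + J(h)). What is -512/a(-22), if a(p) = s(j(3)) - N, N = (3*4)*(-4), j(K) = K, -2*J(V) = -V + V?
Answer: -256/25 ≈ -10.240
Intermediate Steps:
J(V) = 0 (J(V) = -(-V + V)/2 = -½*0 = 0)
N = -48 (N = 12*(-4) = -48)
s(h) = 2 (s(h) = (h + h)/(h + 0) = (2*h)/h = 2)
a(p) = 50 (a(p) = 2 - 1*(-48) = 2 + 48 = 50)
-512/a(-22) = -512/50 = -512*1/50 = -256/25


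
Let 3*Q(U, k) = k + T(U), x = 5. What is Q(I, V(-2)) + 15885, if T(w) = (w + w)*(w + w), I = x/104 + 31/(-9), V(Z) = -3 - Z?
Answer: 10447475737/657072 ≈ 15900.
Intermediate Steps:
I = -3179/936 (I = 5/104 + 31/(-9) = 5*(1/104) + 31*(-⅑) = 5/104 - 31/9 = -3179/936 ≈ -3.3964)
T(w) = 4*w² (T(w) = (2*w)*(2*w) = 4*w²)
Q(U, k) = k/3 + 4*U²/3 (Q(U, k) = (k + 4*U²)/3 = k/3 + 4*U²/3)
Q(I, V(-2)) + 15885 = ((-3 - 1*(-2))/3 + 4*(-3179/936)²/3) + 15885 = ((-3 + 2)/3 + (4/3)*(10106041/876096)) + 15885 = ((⅓)*(-1) + 10106041/657072) + 15885 = (-⅓ + 10106041/657072) + 15885 = 9887017/657072 + 15885 = 10447475737/657072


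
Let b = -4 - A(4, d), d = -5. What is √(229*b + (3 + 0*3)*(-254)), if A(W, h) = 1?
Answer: I*√1907 ≈ 43.669*I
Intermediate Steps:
b = -5 (b = -4 - 1*1 = -4 - 1 = -5)
√(229*b + (3 + 0*3)*(-254)) = √(229*(-5) + (3 + 0*3)*(-254)) = √(-1145 + (3 + 0)*(-254)) = √(-1145 + 3*(-254)) = √(-1145 - 762) = √(-1907) = I*√1907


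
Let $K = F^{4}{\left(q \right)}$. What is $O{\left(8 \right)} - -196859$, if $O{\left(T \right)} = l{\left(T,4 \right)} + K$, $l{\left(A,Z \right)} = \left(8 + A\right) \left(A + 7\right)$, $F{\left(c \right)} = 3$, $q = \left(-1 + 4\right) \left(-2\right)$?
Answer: $197180$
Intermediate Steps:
$q = -6$ ($q = 3 \left(-2\right) = -6$)
$l{\left(A,Z \right)} = \left(7 + A\right) \left(8 + A\right)$ ($l{\left(A,Z \right)} = \left(8 + A\right) \left(7 + A\right) = \left(7 + A\right) \left(8 + A\right)$)
$K = 81$ ($K = 3^{4} = 81$)
$O{\left(T \right)} = 137 + T^{2} + 15 T$ ($O{\left(T \right)} = \left(56 + T^{2} + 15 T\right) + 81 = 137 + T^{2} + 15 T$)
$O{\left(8 \right)} - -196859 = \left(137 + 8^{2} + 15 \cdot 8\right) - -196859 = \left(137 + 64 + 120\right) + 196859 = 321 + 196859 = 197180$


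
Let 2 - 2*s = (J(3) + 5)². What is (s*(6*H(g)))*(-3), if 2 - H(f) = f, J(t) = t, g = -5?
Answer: 3906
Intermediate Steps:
H(f) = 2 - f
s = -31 (s = 1 - (3 + 5)²/2 = 1 - ½*8² = 1 - ½*64 = 1 - 32 = -31)
(s*(6*H(g)))*(-3) = -186*(2 - 1*(-5))*(-3) = -186*(2 + 5)*(-3) = -186*7*(-3) = -31*42*(-3) = -1302*(-3) = 3906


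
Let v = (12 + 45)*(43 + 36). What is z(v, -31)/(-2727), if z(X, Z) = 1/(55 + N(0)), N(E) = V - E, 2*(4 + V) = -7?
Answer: -2/259065 ≈ -7.7201e-6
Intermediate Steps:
V = -15/2 (V = -4 + (½)*(-7) = -4 - 7/2 = -15/2 ≈ -7.5000)
N(E) = -15/2 - E
v = 4503 (v = 57*79 = 4503)
z(X, Z) = 2/95 (z(X, Z) = 1/(55 + (-15/2 - 1*0)) = 1/(55 + (-15/2 + 0)) = 1/(55 - 15/2) = 1/(95/2) = 2/95)
z(v, -31)/(-2727) = (2/95)/(-2727) = (2/95)*(-1/2727) = -2/259065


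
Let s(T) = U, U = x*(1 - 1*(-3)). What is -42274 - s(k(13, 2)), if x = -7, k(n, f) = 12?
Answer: -42246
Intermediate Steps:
U = -28 (U = -7*(1 - 1*(-3)) = -7*(1 + 3) = -7*4 = -28)
s(T) = -28
-42274 - s(k(13, 2)) = -42274 - 1*(-28) = -42274 + 28 = -42246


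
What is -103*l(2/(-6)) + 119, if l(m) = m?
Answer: 460/3 ≈ 153.33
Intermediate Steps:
-103*l(2/(-6)) + 119 = -206/(-6) + 119 = -206*(-1)/6 + 119 = -103*(-1/3) + 119 = 103/3 + 119 = 460/3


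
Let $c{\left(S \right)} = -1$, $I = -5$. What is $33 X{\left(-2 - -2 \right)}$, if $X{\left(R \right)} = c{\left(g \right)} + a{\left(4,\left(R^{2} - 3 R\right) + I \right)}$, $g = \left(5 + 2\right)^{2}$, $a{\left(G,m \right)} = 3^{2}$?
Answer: $264$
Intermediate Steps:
$a{\left(G,m \right)} = 9$
$g = 49$ ($g = 7^{2} = 49$)
$X{\left(R \right)} = 8$ ($X{\left(R \right)} = -1 + 9 = 8$)
$33 X{\left(-2 - -2 \right)} = 33 \cdot 8 = 264$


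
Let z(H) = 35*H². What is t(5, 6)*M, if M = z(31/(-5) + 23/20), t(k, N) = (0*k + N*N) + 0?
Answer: 642663/20 ≈ 32133.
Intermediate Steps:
t(k, N) = N² (t(k, N) = (0 + N²) + 0 = N² + 0 = N²)
M = 71407/80 (M = 35*(31/(-5) + 23/20)² = 35*(31*(-⅕) + 23*(1/20))² = 35*(-31/5 + 23/20)² = 35*(-101/20)² = 35*(10201/400) = 71407/80 ≈ 892.59)
t(5, 6)*M = 6²*(71407/80) = 36*(71407/80) = 642663/20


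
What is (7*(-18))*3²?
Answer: -1134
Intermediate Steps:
(7*(-18))*3² = -126*9 = -1134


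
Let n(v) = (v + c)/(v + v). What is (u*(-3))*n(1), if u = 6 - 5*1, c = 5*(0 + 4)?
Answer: -63/2 ≈ -31.500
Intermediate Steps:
c = 20 (c = 5*4 = 20)
u = 1 (u = 6 - 5 = 1)
n(v) = (20 + v)/(2*v) (n(v) = (v + 20)/(v + v) = (20 + v)/((2*v)) = (20 + v)*(1/(2*v)) = (20 + v)/(2*v))
(u*(-3))*n(1) = (1*(-3))*((½)*(20 + 1)/1) = -3*21/2 = -63/2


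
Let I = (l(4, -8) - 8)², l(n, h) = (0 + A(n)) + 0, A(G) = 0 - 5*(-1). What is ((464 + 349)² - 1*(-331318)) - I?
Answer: 992278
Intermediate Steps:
A(G) = 5 (A(G) = 0 + 5 = 5)
l(n, h) = 5 (l(n, h) = (0 + 5) + 0 = 5 + 0 = 5)
I = 9 (I = (5 - 8)² = (-3)² = 9)
((464 + 349)² - 1*(-331318)) - I = ((464 + 349)² - 1*(-331318)) - 1*9 = (813² + 331318) - 9 = (660969 + 331318) - 9 = 992287 - 9 = 992278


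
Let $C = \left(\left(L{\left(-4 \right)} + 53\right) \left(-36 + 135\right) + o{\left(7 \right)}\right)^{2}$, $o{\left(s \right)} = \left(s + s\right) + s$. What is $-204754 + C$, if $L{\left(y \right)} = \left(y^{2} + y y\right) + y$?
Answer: $64436846$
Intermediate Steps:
$L{\left(y \right)} = y + 2 y^{2}$ ($L{\left(y \right)} = \left(y^{2} + y^{2}\right) + y = 2 y^{2} + y = y + 2 y^{2}$)
$o{\left(s \right)} = 3 s$ ($o{\left(s \right)} = 2 s + s = 3 s$)
$C = 64641600$ ($C = \left(\left(- 4 \left(1 + 2 \left(-4\right)\right) + 53\right) \left(-36 + 135\right) + 3 \cdot 7\right)^{2} = \left(\left(- 4 \left(1 - 8\right) + 53\right) 99 + 21\right)^{2} = \left(\left(\left(-4\right) \left(-7\right) + 53\right) 99 + 21\right)^{2} = \left(\left(28 + 53\right) 99 + 21\right)^{2} = \left(81 \cdot 99 + 21\right)^{2} = \left(8019 + 21\right)^{2} = 8040^{2} = 64641600$)
$-204754 + C = -204754 + 64641600 = 64436846$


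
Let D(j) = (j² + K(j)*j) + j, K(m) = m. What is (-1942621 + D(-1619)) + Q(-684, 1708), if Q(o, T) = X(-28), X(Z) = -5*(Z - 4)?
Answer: 3298242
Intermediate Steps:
X(Z) = 20 - 5*Z (X(Z) = -5*(-4 + Z) = 20 - 5*Z)
Q(o, T) = 160 (Q(o, T) = 20 - 5*(-28) = 20 + 140 = 160)
D(j) = j + 2*j² (D(j) = (j² + j*j) + j = (j² + j²) + j = 2*j² + j = j + 2*j²)
(-1942621 + D(-1619)) + Q(-684, 1708) = (-1942621 - 1619*(1 + 2*(-1619))) + 160 = (-1942621 - 1619*(1 - 3238)) + 160 = (-1942621 - 1619*(-3237)) + 160 = (-1942621 + 5240703) + 160 = 3298082 + 160 = 3298242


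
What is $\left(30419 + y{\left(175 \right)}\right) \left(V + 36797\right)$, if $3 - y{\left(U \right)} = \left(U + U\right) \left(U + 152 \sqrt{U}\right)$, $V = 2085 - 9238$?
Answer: $-913865232 - 7885304000 \sqrt{7} \approx -2.1776 \cdot 10^{10}$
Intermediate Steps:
$V = -7153$
$y{\left(U \right)} = 3 - 2 U \left(U + 152 \sqrt{U}\right)$ ($y{\left(U \right)} = 3 - \left(U + U\right) \left(U + 152 \sqrt{U}\right) = 3 - 2 U \left(U + 152 \sqrt{U}\right)$)
$\left(30419 + y{\left(175 \right)}\right) \left(V + 36797\right) = \left(30419 - \left(-3 + 61250 + 266000 \sqrt{7}\right)\right) \left(-7153 + 36797\right) = \left(30419 - \left(61247 + 304 \cdot 875 \sqrt{7}\right)\right) 29644 = \left(30419 - \left(61247 + 266000 \sqrt{7}\right)\right) 29644 = \left(-30828 - 266000 \sqrt{7}\right) 29644 = -913865232 - 7885304000 \sqrt{7}$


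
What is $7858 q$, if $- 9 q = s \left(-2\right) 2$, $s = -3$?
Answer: $- \frac{31432}{3} \approx -10477.0$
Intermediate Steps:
$q = - \frac{4}{3}$ ($q = - \frac{\left(-3\right) \left(-2\right) 2}{9} = - \frac{6 \cdot 2}{9} = \left(- \frac{1}{9}\right) 12 = - \frac{4}{3} \approx -1.3333$)
$7858 q = 7858 \left(- \frac{4}{3}\right) = - \frac{31432}{3}$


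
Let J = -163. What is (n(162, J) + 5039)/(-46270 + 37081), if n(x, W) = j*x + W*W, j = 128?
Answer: -5816/1021 ≈ -5.6964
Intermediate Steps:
n(x, W) = W² + 128*x (n(x, W) = 128*x + W*W = 128*x + W² = W² + 128*x)
(n(162, J) + 5039)/(-46270 + 37081) = (((-163)² + 128*162) + 5039)/(-46270 + 37081) = ((26569 + 20736) + 5039)/(-9189) = (47305 + 5039)*(-1/9189) = 52344*(-1/9189) = -5816/1021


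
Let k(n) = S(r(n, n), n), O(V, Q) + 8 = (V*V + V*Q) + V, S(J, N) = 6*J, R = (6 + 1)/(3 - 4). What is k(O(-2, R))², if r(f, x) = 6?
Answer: 1296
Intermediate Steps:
R = -7 (R = 7/(-1) = 7*(-1) = -7)
O(V, Q) = -8 + V + V² + Q*V (O(V, Q) = -8 + ((V*V + V*Q) + V) = -8 + ((V² + Q*V) + V) = -8 + (V + V² + Q*V) = -8 + V + V² + Q*V)
k(n) = 36 (k(n) = 6*6 = 36)
k(O(-2, R))² = 36² = 1296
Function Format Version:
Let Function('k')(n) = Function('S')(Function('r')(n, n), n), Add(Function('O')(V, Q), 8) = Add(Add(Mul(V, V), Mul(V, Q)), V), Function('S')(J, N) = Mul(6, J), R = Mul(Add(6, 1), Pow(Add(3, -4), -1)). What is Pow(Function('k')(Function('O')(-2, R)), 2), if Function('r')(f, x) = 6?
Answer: 1296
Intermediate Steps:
R = -7 (R = Mul(7, Pow(-1, -1)) = Mul(7, -1) = -7)
Function('O')(V, Q) = Add(-8, V, Pow(V, 2), Mul(Q, V)) (Function('O')(V, Q) = Add(-8, Add(Add(Mul(V, V), Mul(V, Q)), V)) = Add(-8, Add(Add(Pow(V, 2), Mul(Q, V)), V)) = Add(-8, Add(V, Pow(V, 2), Mul(Q, V))) = Add(-8, V, Pow(V, 2), Mul(Q, V)))
Function('k')(n) = 36 (Function('k')(n) = Mul(6, 6) = 36)
Pow(Function('k')(Function('O')(-2, R)), 2) = Pow(36, 2) = 1296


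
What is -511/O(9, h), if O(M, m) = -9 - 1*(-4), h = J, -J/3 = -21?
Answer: 511/5 ≈ 102.20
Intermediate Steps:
J = 63 (J = -3*(-21) = 63)
h = 63
O(M, m) = -5 (O(M, m) = -9 + 4 = -5)
-511/O(9, h) = -511/(-5) = -511*(-⅕) = 511/5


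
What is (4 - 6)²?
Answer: 4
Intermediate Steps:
(4 - 6)² = (-2)² = 4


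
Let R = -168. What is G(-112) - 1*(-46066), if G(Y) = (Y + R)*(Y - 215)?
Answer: 137626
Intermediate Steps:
G(Y) = (-215 + Y)*(-168 + Y) (G(Y) = (Y - 168)*(Y - 215) = (-168 + Y)*(-215 + Y) = (-215 + Y)*(-168 + Y))
G(-112) - 1*(-46066) = (36120 + (-112)² - 383*(-112)) - 1*(-46066) = (36120 + 12544 + 42896) + 46066 = 91560 + 46066 = 137626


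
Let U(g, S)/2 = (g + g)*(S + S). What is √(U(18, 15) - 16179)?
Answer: I*√14019 ≈ 118.4*I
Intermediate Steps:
U(g, S) = 8*S*g (U(g, S) = 2*((g + g)*(S + S)) = 2*((2*g)*(2*S)) = 2*(4*S*g) = 8*S*g)
√(U(18, 15) - 16179) = √(8*15*18 - 16179) = √(2160 - 16179) = √(-14019) = I*√14019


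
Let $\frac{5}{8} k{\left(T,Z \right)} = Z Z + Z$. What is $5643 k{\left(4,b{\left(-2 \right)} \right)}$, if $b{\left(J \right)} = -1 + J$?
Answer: $\frac{270864}{5} \approx 54173.0$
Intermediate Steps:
$k{\left(T,Z \right)} = \frac{8 Z}{5} + \frac{8 Z^{2}}{5}$ ($k{\left(T,Z \right)} = \frac{8 \left(Z Z + Z\right)}{5} = \frac{8 \left(Z^{2} + Z\right)}{5} = \frac{8 \left(Z + Z^{2}\right)}{5} = \frac{8 Z}{5} + \frac{8 Z^{2}}{5}$)
$5643 k{\left(4,b{\left(-2 \right)} \right)} = 5643 \frac{8 \left(-1 - 2\right) \left(1 - 3\right)}{5} = 5643 \cdot \frac{8}{5} \left(-3\right) \left(1 - 3\right) = 5643 \cdot \frac{8}{5} \left(-3\right) \left(-2\right) = 5643 \cdot \frac{48}{5} = \frac{270864}{5}$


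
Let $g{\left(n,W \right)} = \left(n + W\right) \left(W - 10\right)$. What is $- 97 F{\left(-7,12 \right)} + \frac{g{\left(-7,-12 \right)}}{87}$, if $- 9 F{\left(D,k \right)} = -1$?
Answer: $- \frac{1559}{261} \approx -5.9732$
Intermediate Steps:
$g{\left(n,W \right)} = \left(-10 + W\right) \left(W + n\right)$ ($g{\left(n,W \right)} = \left(W + n\right) \left(-10 + W\right) = \left(-10 + W\right) \left(W + n\right)$)
$F{\left(D,k \right)} = \frac{1}{9}$ ($F{\left(D,k \right)} = \left(- \frac{1}{9}\right) \left(-1\right) = \frac{1}{9}$)
$- 97 F{\left(-7,12 \right)} + \frac{g{\left(-7,-12 \right)}}{87} = \left(-97\right) \frac{1}{9} + \frac{\left(-12\right)^{2} - -120 - -70 - -84}{87} = - \frac{97}{9} + \left(144 + 120 + 70 + 84\right) \frac{1}{87} = - \frac{97}{9} + 418 \cdot \frac{1}{87} = - \frac{97}{9} + \frac{418}{87} = - \frac{1559}{261}$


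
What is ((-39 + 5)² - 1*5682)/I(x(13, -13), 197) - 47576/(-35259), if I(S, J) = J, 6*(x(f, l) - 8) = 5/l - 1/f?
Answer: -150209762/6946023 ≈ -21.625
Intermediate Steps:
x(f, l) = 8 - 1/(6*f) + 5/(6*l) (x(f, l) = 8 + (5/l - 1/f)/6 = 8 + (-1/f + 5/l)/6 = 8 + (-1/(6*f) + 5/(6*l)) = 8 - 1/(6*f) + 5/(6*l))
((-39 + 5)² - 1*5682)/I(x(13, -13), 197) - 47576/(-35259) = ((-39 + 5)² - 1*5682)/197 - 47576/(-35259) = ((-34)² - 5682)*(1/197) - 47576*(-1/35259) = (1156 - 5682)*(1/197) + 47576/35259 = -4526*1/197 + 47576/35259 = -4526/197 + 47576/35259 = -150209762/6946023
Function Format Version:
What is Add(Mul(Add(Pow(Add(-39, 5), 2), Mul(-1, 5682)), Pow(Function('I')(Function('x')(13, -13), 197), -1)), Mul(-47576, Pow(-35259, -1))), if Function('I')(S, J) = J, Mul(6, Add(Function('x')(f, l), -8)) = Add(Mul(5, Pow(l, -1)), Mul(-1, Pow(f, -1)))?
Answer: Rational(-150209762, 6946023) ≈ -21.625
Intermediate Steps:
Function('x')(f, l) = Add(8, Mul(Rational(-1, 6), Pow(f, -1)), Mul(Rational(5, 6), Pow(l, -1))) (Function('x')(f, l) = Add(8, Mul(Rational(1, 6), Add(Mul(5, Pow(l, -1)), Mul(-1, Pow(f, -1))))) = Add(8, Mul(Rational(1, 6), Add(Mul(-1, Pow(f, -1)), Mul(5, Pow(l, -1))))) = Add(8, Add(Mul(Rational(-1, 6), Pow(f, -1)), Mul(Rational(5, 6), Pow(l, -1)))) = Add(8, Mul(Rational(-1, 6), Pow(f, -1)), Mul(Rational(5, 6), Pow(l, -1))))
Add(Mul(Add(Pow(Add(-39, 5), 2), Mul(-1, 5682)), Pow(Function('I')(Function('x')(13, -13), 197), -1)), Mul(-47576, Pow(-35259, -1))) = Add(Mul(Add(Pow(Add(-39, 5), 2), Mul(-1, 5682)), Pow(197, -1)), Mul(-47576, Pow(-35259, -1))) = Add(Mul(Add(Pow(-34, 2), -5682), Rational(1, 197)), Mul(-47576, Rational(-1, 35259))) = Add(Mul(Add(1156, -5682), Rational(1, 197)), Rational(47576, 35259)) = Add(Mul(-4526, Rational(1, 197)), Rational(47576, 35259)) = Add(Rational(-4526, 197), Rational(47576, 35259)) = Rational(-150209762, 6946023)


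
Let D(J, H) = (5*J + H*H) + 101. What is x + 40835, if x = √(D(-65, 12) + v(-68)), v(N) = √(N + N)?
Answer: 40835 + √(-80 + 2*I*√34) ≈ 40836.0 + 8.9679*I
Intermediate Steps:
D(J, H) = 101 + H² + 5*J (D(J, H) = (5*J + H²) + 101 = (H² + 5*J) + 101 = 101 + H² + 5*J)
v(N) = √2*√N (v(N) = √(2*N) = √2*√N)
x = √(-80 + 2*I*√34) (x = √((101 + 12² + 5*(-65)) + √2*√(-68)) = √((101 + 144 - 325) + √2*(2*I*√17)) = √(-80 + 2*I*√34) ≈ 0.6502 + 8.9679*I)
x + 40835 = √(-80 + 2*I*√34) + 40835 = 40835 + √(-80 + 2*I*√34)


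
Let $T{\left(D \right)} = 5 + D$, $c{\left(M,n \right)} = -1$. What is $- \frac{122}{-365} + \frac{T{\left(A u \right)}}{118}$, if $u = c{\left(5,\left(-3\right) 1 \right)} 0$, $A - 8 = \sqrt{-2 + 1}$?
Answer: $\frac{16221}{43070} \approx 0.37662$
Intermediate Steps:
$A = 8 + i$ ($A = 8 + \sqrt{-2 + 1} = 8 + \sqrt{-1} = 8 + i \approx 8.0 + 1.0 i$)
$u = 0$ ($u = \left(-1\right) 0 = 0$)
$- \frac{122}{-365} + \frac{T{\left(A u \right)}}{118} = - \frac{122}{-365} + \frac{5 + \left(8 + i\right) 0}{118} = \left(-122\right) \left(- \frac{1}{365}\right) + \left(5 + 0\right) \frac{1}{118} = \frac{122}{365} + 5 \cdot \frac{1}{118} = \frac{122}{365} + \frac{5}{118} = \frac{16221}{43070}$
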